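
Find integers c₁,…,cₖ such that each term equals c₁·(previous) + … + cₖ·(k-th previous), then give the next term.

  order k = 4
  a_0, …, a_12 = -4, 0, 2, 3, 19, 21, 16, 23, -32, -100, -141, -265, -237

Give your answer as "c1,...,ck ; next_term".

  a_4 = 1·3 + 0·2 + 1·0 + -4·-4 = 19
  a_5 = 1·19 + 0·3 + 1·2 + -4·0 = 21
  a_6 = 1·21 + 0·19 + 1·3 + -4·2 = 16
  a_7 = 1·16 + 0·21 + 1·19 + -4·3 = 23
  a_8 = 1·23 + 0·16 + 1·21 + -4·19 = -32
  a_9 = 1·-32 + 0·23 + 1·16 + -4·21 = -100
  a_10 = 1·-100 + 0·-32 + 1·23 + -4·16 = -141
  a_11 = 1·-141 + 0·-100 + 1·-32 + -4·23 = -265
  a_12 = 1·-265 + 0·-141 + 1·-100 + -4·-32 = -237
  a_13 = 1·-237 + 0·-265 + 1·-141 + -4·-100 = 22

1,0,1,-4 ; 22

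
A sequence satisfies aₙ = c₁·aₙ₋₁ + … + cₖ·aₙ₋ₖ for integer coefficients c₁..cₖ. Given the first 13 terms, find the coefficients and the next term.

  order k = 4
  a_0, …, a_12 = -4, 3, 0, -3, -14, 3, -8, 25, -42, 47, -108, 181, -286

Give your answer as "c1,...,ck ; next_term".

  a_4 = 0·-3 + 1·0 + -2·3 + 2·-4 = -14
  a_5 = 0·-14 + 1·-3 + -2·0 + 2·3 = 3
  a_6 = 0·3 + 1·-14 + -2·-3 + 2·0 = -8
  a_7 = 0·-8 + 1·3 + -2·-14 + 2·-3 = 25
  a_8 = 0·25 + 1·-8 + -2·3 + 2·-14 = -42
  a_9 = 0·-42 + 1·25 + -2·-8 + 2·3 = 47
  a_10 = 0·47 + 1·-42 + -2·25 + 2·-8 = -108
  a_11 = 0·-108 + 1·47 + -2·-42 + 2·25 = 181
  a_12 = 0·181 + 1·-108 + -2·47 + 2·-42 = -286
  a_13 = 0·-286 + 1·181 + -2·-108 + 2·47 = 491

0,1,-2,2 ; 491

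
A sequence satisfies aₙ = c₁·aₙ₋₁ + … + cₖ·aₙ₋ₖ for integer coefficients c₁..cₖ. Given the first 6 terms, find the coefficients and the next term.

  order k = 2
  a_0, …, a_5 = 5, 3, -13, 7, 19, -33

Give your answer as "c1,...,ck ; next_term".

-1,-2 ; -5

  a_2 = -1·3 + -2·5 = -13
  a_3 = -1·-13 + -2·3 = 7
  a_4 = -1·7 + -2·-13 = 19
  a_5 = -1·19 + -2·7 = -33
  a_6 = -1·-33 + -2·19 = -5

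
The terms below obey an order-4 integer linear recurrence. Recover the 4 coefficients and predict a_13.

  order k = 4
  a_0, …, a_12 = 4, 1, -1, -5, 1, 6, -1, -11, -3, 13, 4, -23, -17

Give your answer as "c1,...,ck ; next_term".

1,-1,1,1 ; 23

  a_4 = 1·-5 + -1·-1 + 1·1 + 1·4 = 1
  a_5 = 1·1 + -1·-5 + 1·-1 + 1·1 = 6
  a_6 = 1·6 + -1·1 + 1·-5 + 1·-1 = -1
  a_7 = 1·-1 + -1·6 + 1·1 + 1·-5 = -11
  a_8 = 1·-11 + -1·-1 + 1·6 + 1·1 = -3
  a_9 = 1·-3 + -1·-11 + 1·-1 + 1·6 = 13
  a_10 = 1·13 + -1·-3 + 1·-11 + 1·-1 = 4
  a_11 = 1·4 + -1·13 + 1·-3 + 1·-11 = -23
  a_12 = 1·-23 + -1·4 + 1·13 + 1·-3 = -17
  a_13 = 1·-17 + -1·-23 + 1·4 + 1·13 = 23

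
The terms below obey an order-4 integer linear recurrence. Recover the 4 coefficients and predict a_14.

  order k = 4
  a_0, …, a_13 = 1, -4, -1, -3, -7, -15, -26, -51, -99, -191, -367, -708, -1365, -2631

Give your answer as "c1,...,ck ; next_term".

1,1,1,1 ; -5071

  a_4 = 1·-3 + 1·-1 + 1·-4 + 1·1 = -7
  a_5 = 1·-7 + 1·-3 + 1·-1 + 1·-4 = -15
  a_6 = 1·-15 + 1·-7 + 1·-3 + 1·-1 = -26
  a_7 = 1·-26 + 1·-15 + 1·-7 + 1·-3 = -51
  a_8 = 1·-51 + 1·-26 + 1·-15 + 1·-7 = -99
  a_9 = 1·-99 + 1·-51 + 1·-26 + 1·-15 = -191
  a_10 = 1·-191 + 1·-99 + 1·-51 + 1·-26 = -367
  a_11 = 1·-367 + 1·-191 + 1·-99 + 1·-51 = -708
  a_12 = 1·-708 + 1·-367 + 1·-191 + 1·-99 = -1365
  a_13 = 1·-1365 + 1·-708 + 1·-367 + 1·-191 = -2631
  a_14 = 1·-2631 + 1·-1365 + 1·-708 + 1·-367 = -5071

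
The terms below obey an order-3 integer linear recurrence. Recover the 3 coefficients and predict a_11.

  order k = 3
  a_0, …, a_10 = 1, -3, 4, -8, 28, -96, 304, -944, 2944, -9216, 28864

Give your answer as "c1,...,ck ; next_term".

-4,-4,-4 ; -90368

  a_3 = -4·4 + -4·-3 + -4·1 = -8
  a_4 = -4·-8 + -4·4 + -4·-3 = 28
  a_5 = -4·28 + -4·-8 + -4·4 = -96
  a_6 = -4·-96 + -4·28 + -4·-8 = 304
  a_7 = -4·304 + -4·-96 + -4·28 = -944
  a_8 = -4·-944 + -4·304 + -4·-96 = 2944
  a_9 = -4·2944 + -4·-944 + -4·304 = -9216
  a_10 = -4·-9216 + -4·2944 + -4·-944 = 28864
  a_11 = -4·28864 + -4·-9216 + -4·2944 = -90368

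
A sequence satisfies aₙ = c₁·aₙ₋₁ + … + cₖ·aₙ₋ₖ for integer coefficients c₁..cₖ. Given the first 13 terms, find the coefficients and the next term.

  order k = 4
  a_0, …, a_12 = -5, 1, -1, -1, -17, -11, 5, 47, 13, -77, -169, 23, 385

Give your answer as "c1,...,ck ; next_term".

  a_4 = 1·-1 + -1·-1 + -2·1 + 3·-5 = -17
  a_5 = 1·-17 + -1·-1 + -2·-1 + 3·1 = -11
  a_6 = 1·-11 + -1·-17 + -2·-1 + 3·-1 = 5
  a_7 = 1·5 + -1·-11 + -2·-17 + 3·-1 = 47
  a_8 = 1·47 + -1·5 + -2·-11 + 3·-17 = 13
  a_9 = 1·13 + -1·47 + -2·5 + 3·-11 = -77
  a_10 = 1·-77 + -1·13 + -2·47 + 3·5 = -169
  a_11 = 1·-169 + -1·-77 + -2·13 + 3·47 = 23
  a_12 = 1·23 + -1·-169 + -2·-77 + 3·13 = 385
  a_13 = 1·385 + -1·23 + -2·-169 + 3·-77 = 469

1,-1,-2,3 ; 469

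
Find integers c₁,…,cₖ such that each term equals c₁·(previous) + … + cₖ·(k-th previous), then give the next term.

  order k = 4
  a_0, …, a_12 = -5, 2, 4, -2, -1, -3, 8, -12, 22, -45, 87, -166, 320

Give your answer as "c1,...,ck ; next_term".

-1,1,-1,1 ; -618

  a_4 = -1·-2 + 1·4 + -1·2 + 1·-5 = -1
  a_5 = -1·-1 + 1·-2 + -1·4 + 1·2 = -3
  a_6 = -1·-3 + 1·-1 + -1·-2 + 1·4 = 8
  a_7 = -1·8 + 1·-3 + -1·-1 + 1·-2 = -12
  a_8 = -1·-12 + 1·8 + -1·-3 + 1·-1 = 22
  a_9 = -1·22 + 1·-12 + -1·8 + 1·-3 = -45
  a_10 = -1·-45 + 1·22 + -1·-12 + 1·8 = 87
  a_11 = -1·87 + 1·-45 + -1·22 + 1·-12 = -166
  a_12 = -1·-166 + 1·87 + -1·-45 + 1·22 = 320
  a_13 = -1·320 + 1·-166 + -1·87 + 1·-45 = -618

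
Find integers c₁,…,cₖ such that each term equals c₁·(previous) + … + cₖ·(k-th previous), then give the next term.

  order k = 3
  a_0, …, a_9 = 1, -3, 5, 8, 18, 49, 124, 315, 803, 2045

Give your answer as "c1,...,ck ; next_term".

  a_3 = 2·5 + 1·-3 + 1·1 = 8
  a_4 = 2·8 + 1·5 + 1·-3 = 18
  a_5 = 2·18 + 1·8 + 1·5 = 49
  a_6 = 2·49 + 1·18 + 1·8 = 124
  a_7 = 2·124 + 1·49 + 1·18 = 315
  a_8 = 2·315 + 1·124 + 1·49 = 803
  a_9 = 2·803 + 1·315 + 1·124 = 2045
  a_10 = 2·2045 + 1·803 + 1·315 = 5208

2,1,1 ; 5208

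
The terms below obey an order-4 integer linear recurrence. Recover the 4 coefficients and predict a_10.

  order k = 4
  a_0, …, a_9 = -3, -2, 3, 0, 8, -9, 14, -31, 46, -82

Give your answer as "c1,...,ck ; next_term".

  a_4 = -1·0 + 1·3 + -1·-2 + -1·-3 = 8
  a_5 = -1·8 + 1·0 + -1·3 + -1·-2 = -9
  a_6 = -1·-9 + 1·8 + -1·0 + -1·3 = 14
  a_7 = -1·14 + 1·-9 + -1·8 + -1·0 = -31
  a_8 = -1·-31 + 1·14 + -1·-9 + -1·8 = 46
  a_9 = -1·46 + 1·-31 + -1·14 + -1·-9 = -82
  a_10 = -1·-82 + 1·46 + -1·-31 + -1·14 = 145

-1,1,-1,-1 ; 145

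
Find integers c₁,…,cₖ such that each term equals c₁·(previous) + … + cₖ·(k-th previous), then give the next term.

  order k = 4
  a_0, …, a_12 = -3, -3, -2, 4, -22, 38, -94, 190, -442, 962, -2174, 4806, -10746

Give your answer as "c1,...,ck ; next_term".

-2,1,2,2 ; 23874

  a_4 = -2·4 + 1·-2 + 2·-3 + 2·-3 = -22
  a_5 = -2·-22 + 1·4 + 2·-2 + 2·-3 = 38
  a_6 = -2·38 + 1·-22 + 2·4 + 2·-2 = -94
  a_7 = -2·-94 + 1·38 + 2·-22 + 2·4 = 190
  a_8 = -2·190 + 1·-94 + 2·38 + 2·-22 = -442
  a_9 = -2·-442 + 1·190 + 2·-94 + 2·38 = 962
  a_10 = -2·962 + 1·-442 + 2·190 + 2·-94 = -2174
  a_11 = -2·-2174 + 1·962 + 2·-442 + 2·190 = 4806
  a_12 = -2·4806 + 1·-2174 + 2·962 + 2·-442 = -10746
  a_13 = -2·-10746 + 1·4806 + 2·-2174 + 2·962 = 23874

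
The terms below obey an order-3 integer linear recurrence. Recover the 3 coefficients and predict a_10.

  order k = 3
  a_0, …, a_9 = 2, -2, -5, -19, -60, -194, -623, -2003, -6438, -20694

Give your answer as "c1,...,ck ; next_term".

  a_3 = 3·-5 + 1·-2 + -1·2 = -19
  a_4 = 3·-19 + 1·-5 + -1·-2 = -60
  a_5 = 3·-60 + 1·-19 + -1·-5 = -194
  a_6 = 3·-194 + 1·-60 + -1·-19 = -623
  a_7 = 3·-623 + 1·-194 + -1·-60 = -2003
  a_8 = 3·-2003 + 1·-623 + -1·-194 = -6438
  a_9 = 3·-6438 + 1·-2003 + -1·-623 = -20694
  a_10 = 3·-20694 + 1·-6438 + -1·-2003 = -66517

3,1,-1 ; -66517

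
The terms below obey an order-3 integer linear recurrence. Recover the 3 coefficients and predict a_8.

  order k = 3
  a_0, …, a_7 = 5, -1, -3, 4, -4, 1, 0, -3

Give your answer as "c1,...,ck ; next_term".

  a_3 = 0·-3 + 1·-1 + 1·5 = 4
  a_4 = 0·4 + 1·-3 + 1·-1 = -4
  a_5 = 0·-4 + 1·4 + 1·-3 = 1
  a_6 = 0·1 + 1·-4 + 1·4 = 0
  a_7 = 0·0 + 1·1 + 1·-4 = -3
  a_8 = 0·-3 + 1·0 + 1·1 = 1

0,1,1 ; 1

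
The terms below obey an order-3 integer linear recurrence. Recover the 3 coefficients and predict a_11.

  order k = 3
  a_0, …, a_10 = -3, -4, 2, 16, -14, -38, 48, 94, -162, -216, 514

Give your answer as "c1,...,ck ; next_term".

-1,-3,-2 ; 458

  a_3 = -1·2 + -3·-4 + -2·-3 = 16
  a_4 = -1·16 + -3·2 + -2·-4 = -14
  a_5 = -1·-14 + -3·16 + -2·2 = -38
  a_6 = -1·-38 + -3·-14 + -2·16 = 48
  a_7 = -1·48 + -3·-38 + -2·-14 = 94
  a_8 = -1·94 + -3·48 + -2·-38 = -162
  a_9 = -1·-162 + -3·94 + -2·48 = -216
  a_10 = -1·-216 + -3·-162 + -2·94 = 514
  a_11 = -1·514 + -3·-216 + -2·-162 = 458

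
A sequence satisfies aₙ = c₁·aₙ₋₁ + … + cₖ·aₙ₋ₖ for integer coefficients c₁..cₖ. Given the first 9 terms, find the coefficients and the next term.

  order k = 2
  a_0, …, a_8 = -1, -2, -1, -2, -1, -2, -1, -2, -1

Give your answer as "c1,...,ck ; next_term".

0,1 ; -2

  a_2 = 0·-2 + 1·-1 = -1
  a_3 = 0·-1 + 1·-2 = -2
  a_4 = 0·-2 + 1·-1 = -1
  a_5 = 0·-1 + 1·-2 = -2
  a_6 = 0·-2 + 1·-1 = -1
  a_7 = 0·-1 + 1·-2 = -2
  a_8 = 0·-2 + 1·-1 = -1
  a_9 = 0·-1 + 1·-2 = -2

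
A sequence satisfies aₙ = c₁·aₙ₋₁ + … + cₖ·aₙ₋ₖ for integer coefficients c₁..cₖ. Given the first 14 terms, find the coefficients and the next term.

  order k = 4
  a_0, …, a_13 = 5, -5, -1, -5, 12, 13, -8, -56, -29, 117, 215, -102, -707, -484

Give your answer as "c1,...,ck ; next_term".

1,-2,-1,2 ; 1462

  a_4 = 1·-5 + -2·-1 + -1·-5 + 2·5 = 12
  a_5 = 1·12 + -2·-5 + -1·-1 + 2·-5 = 13
  a_6 = 1·13 + -2·12 + -1·-5 + 2·-1 = -8
  a_7 = 1·-8 + -2·13 + -1·12 + 2·-5 = -56
  a_8 = 1·-56 + -2·-8 + -1·13 + 2·12 = -29
  a_9 = 1·-29 + -2·-56 + -1·-8 + 2·13 = 117
  a_10 = 1·117 + -2·-29 + -1·-56 + 2·-8 = 215
  a_11 = 1·215 + -2·117 + -1·-29 + 2·-56 = -102
  a_12 = 1·-102 + -2·215 + -1·117 + 2·-29 = -707
  a_13 = 1·-707 + -2·-102 + -1·215 + 2·117 = -484
  a_14 = 1·-484 + -2·-707 + -1·-102 + 2·215 = 1462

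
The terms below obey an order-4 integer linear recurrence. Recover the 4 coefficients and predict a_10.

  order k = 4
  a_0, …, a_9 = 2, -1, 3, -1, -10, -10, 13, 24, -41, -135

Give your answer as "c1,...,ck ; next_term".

2,-3,3,2 ; -49

  a_4 = 2·-1 + -3·3 + 3·-1 + 2·2 = -10
  a_5 = 2·-10 + -3·-1 + 3·3 + 2·-1 = -10
  a_6 = 2·-10 + -3·-10 + 3·-1 + 2·3 = 13
  a_7 = 2·13 + -3·-10 + 3·-10 + 2·-1 = 24
  a_8 = 2·24 + -3·13 + 3·-10 + 2·-10 = -41
  a_9 = 2·-41 + -3·24 + 3·13 + 2·-10 = -135
  a_10 = 2·-135 + -3·-41 + 3·24 + 2·13 = -49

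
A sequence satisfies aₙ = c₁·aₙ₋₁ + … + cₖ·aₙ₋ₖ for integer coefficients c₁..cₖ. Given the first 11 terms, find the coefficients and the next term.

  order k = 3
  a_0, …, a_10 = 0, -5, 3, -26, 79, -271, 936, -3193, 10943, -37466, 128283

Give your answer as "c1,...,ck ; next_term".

-2,4,-3 ; -439259

  a_3 = -2·3 + 4·-5 + -3·0 = -26
  a_4 = -2·-26 + 4·3 + -3·-5 = 79
  a_5 = -2·79 + 4·-26 + -3·3 = -271
  a_6 = -2·-271 + 4·79 + -3·-26 = 936
  a_7 = -2·936 + 4·-271 + -3·79 = -3193
  a_8 = -2·-3193 + 4·936 + -3·-271 = 10943
  a_9 = -2·10943 + 4·-3193 + -3·936 = -37466
  a_10 = -2·-37466 + 4·10943 + -3·-3193 = 128283
  a_11 = -2·128283 + 4·-37466 + -3·10943 = -439259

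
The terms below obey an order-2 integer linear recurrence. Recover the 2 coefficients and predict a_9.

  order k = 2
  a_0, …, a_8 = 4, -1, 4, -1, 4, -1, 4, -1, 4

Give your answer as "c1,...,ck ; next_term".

0,1 ; -1

  a_2 = 0·-1 + 1·4 = 4
  a_3 = 0·4 + 1·-1 = -1
  a_4 = 0·-1 + 1·4 = 4
  a_5 = 0·4 + 1·-1 = -1
  a_6 = 0·-1 + 1·4 = 4
  a_7 = 0·4 + 1·-1 = -1
  a_8 = 0·-1 + 1·4 = 4
  a_9 = 0·4 + 1·-1 = -1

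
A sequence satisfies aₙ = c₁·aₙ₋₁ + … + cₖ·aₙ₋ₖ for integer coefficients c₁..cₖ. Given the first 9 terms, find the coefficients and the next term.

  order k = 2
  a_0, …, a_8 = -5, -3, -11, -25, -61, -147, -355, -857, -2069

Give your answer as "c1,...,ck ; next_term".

  a_2 = 2·-3 + 1·-5 = -11
  a_3 = 2·-11 + 1·-3 = -25
  a_4 = 2·-25 + 1·-11 = -61
  a_5 = 2·-61 + 1·-25 = -147
  a_6 = 2·-147 + 1·-61 = -355
  a_7 = 2·-355 + 1·-147 = -857
  a_8 = 2·-857 + 1·-355 = -2069
  a_9 = 2·-2069 + 1·-857 = -4995

2,1 ; -4995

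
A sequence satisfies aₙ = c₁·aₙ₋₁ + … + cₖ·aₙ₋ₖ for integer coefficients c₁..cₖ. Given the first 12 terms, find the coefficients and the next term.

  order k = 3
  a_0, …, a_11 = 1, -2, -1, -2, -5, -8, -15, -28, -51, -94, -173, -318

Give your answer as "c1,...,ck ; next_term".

  a_3 = 1·-1 + 1·-2 + 1·1 = -2
  a_4 = 1·-2 + 1·-1 + 1·-2 = -5
  a_5 = 1·-5 + 1·-2 + 1·-1 = -8
  a_6 = 1·-8 + 1·-5 + 1·-2 = -15
  a_7 = 1·-15 + 1·-8 + 1·-5 = -28
  a_8 = 1·-28 + 1·-15 + 1·-8 = -51
  a_9 = 1·-51 + 1·-28 + 1·-15 = -94
  a_10 = 1·-94 + 1·-51 + 1·-28 = -173
  a_11 = 1·-173 + 1·-94 + 1·-51 = -318
  a_12 = 1·-318 + 1·-173 + 1·-94 = -585

1,1,1 ; -585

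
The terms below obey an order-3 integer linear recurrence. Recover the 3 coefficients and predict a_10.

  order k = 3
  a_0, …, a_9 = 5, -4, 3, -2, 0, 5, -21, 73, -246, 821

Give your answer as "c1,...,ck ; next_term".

  a_3 = -3·3 + 2·-4 + 3·5 = -2
  a_4 = -3·-2 + 2·3 + 3·-4 = 0
  a_5 = -3·0 + 2·-2 + 3·3 = 5
  a_6 = -3·5 + 2·0 + 3·-2 = -21
  a_7 = -3·-21 + 2·5 + 3·0 = 73
  a_8 = -3·73 + 2·-21 + 3·5 = -246
  a_9 = -3·-246 + 2·73 + 3·-21 = 821
  a_10 = -3·821 + 2·-246 + 3·73 = -2736

-3,2,3 ; -2736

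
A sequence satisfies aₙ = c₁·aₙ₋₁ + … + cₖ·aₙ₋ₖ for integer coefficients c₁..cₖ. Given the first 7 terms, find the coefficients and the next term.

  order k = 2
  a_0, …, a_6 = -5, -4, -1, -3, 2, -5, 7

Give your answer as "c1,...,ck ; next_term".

-1,1 ; -12

  a_2 = -1·-4 + 1·-5 = -1
  a_3 = -1·-1 + 1·-4 = -3
  a_4 = -1·-3 + 1·-1 = 2
  a_5 = -1·2 + 1·-3 = -5
  a_6 = -1·-5 + 1·2 = 7
  a_7 = -1·7 + 1·-5 = -12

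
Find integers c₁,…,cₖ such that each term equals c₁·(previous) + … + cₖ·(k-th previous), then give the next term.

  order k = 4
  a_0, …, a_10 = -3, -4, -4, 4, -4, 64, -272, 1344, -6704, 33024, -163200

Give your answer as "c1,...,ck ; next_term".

-4,4,-4,-4 ; 806336

  a_4 = -4·4 + 4·-4 + -4·-4 + -4·-3 = -4
  a_5 = -4·-4 + 4·4 + -4·-4 + -4·-4 = 64
  a_6 = -4·64 + 4·-4 + -4·4 + -4·-4 = -272
  a_7 = -4·-272 + 4·64 + -4·-4 + -4·4 = 1344
  a_8 = -4·1344 + 4·-272 + -4·64 + -4·-4 = -6704
  a_9 = -4·-6704 + 4·1344 + -4·-272 + -4·64 = 33024
  a_10 = -4·33024 + 4·-6704 + -4·1344 + -4·-272 = -163200
  a_11 = -4·-163200 + 4·33024 + -4·-6704 + -4·1344 = 806336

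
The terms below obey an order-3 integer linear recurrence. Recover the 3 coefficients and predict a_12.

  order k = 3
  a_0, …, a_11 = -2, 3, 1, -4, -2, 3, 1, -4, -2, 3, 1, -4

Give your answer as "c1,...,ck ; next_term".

  a_3 = 1·1 + -1·3 + 1·-2 = -4
  a_4 = 1·-4 + -1·1 + 1·3 = -2
  a_5 = 1·-2 + -1·-4 + 1·1 = 3
  a_6 = 1·3 + -1·-2 + 1·-4 = 1
  a_7 = 1·1 + -1·3 + 1·-2 = -4
  a_8 = 1·-4 + -1·1 + 1·3 = -2
  a_9 = 1·-2 + -1·-4 + 1·1 = 3
  a_10 = 1·3 + -1·-2 + 1·-4 = 1
  a_11 = 1·1 + -1·3 + 1·-2 = -4
  a_12 = 1·-4 + -1·1 + 1·3 = -2

1,-1,1 ; -2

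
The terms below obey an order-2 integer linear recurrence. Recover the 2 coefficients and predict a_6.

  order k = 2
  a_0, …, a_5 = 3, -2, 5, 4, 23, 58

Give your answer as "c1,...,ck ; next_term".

2,3 ; 185

  a_2 = 2·-2 + 3·3 = 5
  a_3 = 2·5 + 3·-2 = 4
  a_4 = 2·4 + 3·5 = 23
  a_5 = 2·23 + 3·4 = 58
  a_6 = 2·58 + 3·23 = 185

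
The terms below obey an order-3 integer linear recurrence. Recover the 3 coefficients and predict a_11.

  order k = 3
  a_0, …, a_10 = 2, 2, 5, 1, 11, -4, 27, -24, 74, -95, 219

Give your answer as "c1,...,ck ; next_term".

  a_3 = -1·5 + 2·2 + 1·2 = 1
  a_4 = -1·1 + 2·5 + 1·2 = 11
  a_5 = -1·11 + 2·1 + 1·5 = -4
  a_6 = -1·-4 + 2·11 + 1·1 = 27
  a_7 = -1·27 + 2·-4 + 1·11 = -24
  a_8 = -1·-24 + 2·27 + 1·-4 = 74
  a_9 = -1·74 + 2·-24 + 1·27 = -95
  a_10 = -1·-95 + 2·74 + 1·-24 = 219
  a_11 = -1·219 + 2·-95 + 1·74 = -335

-1,2,1 ; -335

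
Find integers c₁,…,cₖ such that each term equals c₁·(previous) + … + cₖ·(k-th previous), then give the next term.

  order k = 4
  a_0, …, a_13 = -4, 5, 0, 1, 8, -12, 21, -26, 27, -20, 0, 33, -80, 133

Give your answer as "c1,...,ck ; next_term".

-1,1,1,-1 ; -180

  a_4 = -1·1 + 1·0 + 1·5 + -1·-4 = 8
  a_5 = -1·8 + 1·1 + 1·0 + -1·5 = -12
  a_6 = -1·-12 + 1·8 + 1·1 + -1·0 = 21
  a_7 = -1·21 + 1·-12 + 1·8 + -1·1 = -26
  a_8 = -1·-26 + 1·21 + 1·-12 + -1·8 = 27
  a_9 = -1·27 + 1·-26 + 1·21 + -1·-12 = -20
  a_10 = -1·-20 + 1·27 + 1·-26 + -1·21 = 0
  a_11 = -1·0 + 1·-20 + 1·27 + -1·-26 = 33
  a_12 = -1·33 + 1·0 + 1·-20 + -1·27 = -80
  a_13 = -1·-80 + 1·33 + 1·0 + -1·-20 = 133
  a_14 = -1·133 + 1·-80 + 1·33 + -1·0 = -180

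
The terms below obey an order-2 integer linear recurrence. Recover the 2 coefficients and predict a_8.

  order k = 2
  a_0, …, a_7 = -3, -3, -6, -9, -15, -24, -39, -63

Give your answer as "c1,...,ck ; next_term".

  a_2 = 1·-3 + 1·-3 = -6
  a_3 = 1·-6 + 1·-3 = -9
  a_4 = 1·-9 + 1·-6 = -15
  a_5 = 1·-15 + 1·-9 = -24
  a_6 = 1·-24 + 1·-15 = -39
  a_7 = 1·-39 + 1·-24 = -63
  a_8 = 1·-63 + 1·-39 = -102

1,1 ; -102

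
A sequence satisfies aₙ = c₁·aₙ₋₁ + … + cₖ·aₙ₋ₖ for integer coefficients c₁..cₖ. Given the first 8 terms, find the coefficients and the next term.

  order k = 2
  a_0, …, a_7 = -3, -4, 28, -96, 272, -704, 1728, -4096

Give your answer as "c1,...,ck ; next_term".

  a_2 = -4·-4 + -4·-3 = 28
  a_3 = -4·28 + -4·-4 = -96
  a_4 = -4·-96 + -4·28 = 272
  a_5 = -4·272 + -4·-96 = -704
  a_6 = -4·-704 + -4·272 = 1728
  a_7 = -4·1728 + -4·-704 = -4096
  a_8 = -4·-4096 + -4·1728 = 9472

-4,-4 ; 9472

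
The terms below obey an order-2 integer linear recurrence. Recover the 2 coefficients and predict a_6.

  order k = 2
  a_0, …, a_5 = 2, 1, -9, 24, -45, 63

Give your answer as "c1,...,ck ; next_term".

  a_2 = -3·1 + -3·2 = -9
  a_3 = -3·-9 + -3·1 = 24
  a_4 = -3·24 + -3·-9 = -45
  a_5 = -3·-45 + -3·24 = 63
  a_6 = -3·63 + -3·-45 = -54

-3,-3 ; -54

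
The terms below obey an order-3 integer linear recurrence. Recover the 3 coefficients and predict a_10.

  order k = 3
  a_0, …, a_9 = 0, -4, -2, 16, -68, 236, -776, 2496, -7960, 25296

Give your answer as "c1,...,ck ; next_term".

-4,-2,2 ; -80272

  a_3 = -4·-2 + -2·-4 + 2·0 = 16
  a_4 = -4·16 + -2·-2 + 2·-4 = -68
  a_5 = -4·-68 + -2·16 + 2·-2 = 236
  a_6 = -4·236 + -2·-68 + 2·16 = -776
  a_7 = -4·-776 + -2·236 + 2·-68 = 2496
  a_8 = -4·2496 + -2·-776 + 2·236 = -7960
  a_9 = -4·-7960 + -2·2496 + 2·-776 = 25296
  a_10 = -4·25296 + -2·-7960 + 2·2496 = -80272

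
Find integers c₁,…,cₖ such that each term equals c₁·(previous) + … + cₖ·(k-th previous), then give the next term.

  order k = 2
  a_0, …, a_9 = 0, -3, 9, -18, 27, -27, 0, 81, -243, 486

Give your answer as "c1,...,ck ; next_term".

  a_2 = -3·-3 + -3·0 = 9
  a_3 = -3·9 + -3·-3 = -18
  a_4 = -3·-18 + -3·9 = 27
  a_5 = -3·27 + -3·-18 = -27
  a_6 = -3·-27 + -3·27 = 0
  a_7 = -3·0 + -3·-27 = 81
  a_8 = -3·81 + -3·0 = -243
  a_9 = -3·-243 + -3·81 = 486
  a_10 = -3·486 + -3·-243 = -729

-3,-3 ; -729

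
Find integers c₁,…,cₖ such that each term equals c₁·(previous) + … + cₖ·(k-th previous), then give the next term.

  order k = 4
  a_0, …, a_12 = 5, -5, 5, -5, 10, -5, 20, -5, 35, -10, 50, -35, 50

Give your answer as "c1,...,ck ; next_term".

  a_4 = 1·-5 + 2·5 + -2·-5 + -1·5 = 10
  a_5 = 1·10 + 2·-5 + -2·5 + -1·-5 = -5
  a_6 = 1·-5 + 2·10 + -2·-5 + -1·5 = 20
  a_7 = 1·20 + 2·-5 + -2·10 + -1·-5 = -5
  a_8 = 1·-5 + 2·20 + -2·-5 + -1·10 = 35
  a_9 = 1·35 + 2·-5 + -2·20 + -1·-5 = -10
  a_10 = 1·-10 + 2·35 + -2·-5 + -1·20 = 50
  a_11 = 1·50 + 2·-10 + -2·35 + -1·-5 = -35
  a_12 = 1·-35 + 2·50 + -2·-10 + -1·35 = 50
  a_13 = 1·50 + 2·-35 + -2·50 + -1·-10 = -110

1,2,-2,-1 ; -110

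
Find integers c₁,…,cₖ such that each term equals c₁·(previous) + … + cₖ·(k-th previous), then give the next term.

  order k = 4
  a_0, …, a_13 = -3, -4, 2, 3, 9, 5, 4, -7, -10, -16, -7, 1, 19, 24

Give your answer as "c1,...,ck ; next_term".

0,1,-1,-1 ; 25

  a_4 = 0·3 + 1·2 + -1·-4 + -1·-3 = 9
  a_5 = 0·9 + 1·3 + -1·2 + -1·-4 = 5
  a_6 = 0·5 + 1·9 + -1·3 + -1·2 = 4
  a_7 = 0·4 + 1·5 + -1·9 + -1·3 = -7
  a_8 = 0·-7 + 1·4 + -1·5 + -1·9 = -10
  a_9 = 0·-10 + 1·-7 + -1·4 + -1·5 = -16
  a_10 = 0·-16 + 1·-10 + -1·-7 + -1·4 = -7
  a_11 = 0·-7 + 1·-16 + -1·-10 + -1·-7 = 1
  a_12 = 0·1 + 1·-7 + -1·-16 + -1·-10 = 19
  a_13 = 0·19 + 1·1 + -1·-7 + -1·-16 = 24
  a_14 = 0·24 + 1·19 + -1·1 + -1·-7 = 25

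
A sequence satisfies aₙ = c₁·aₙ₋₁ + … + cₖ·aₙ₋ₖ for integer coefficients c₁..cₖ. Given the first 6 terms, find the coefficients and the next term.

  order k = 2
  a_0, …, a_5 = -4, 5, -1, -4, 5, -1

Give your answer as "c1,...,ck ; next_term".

-1,-1 ; -4

  a_2 = -1·5 + -1·-4 = -1
  a_3 = -1·-1 + -1·5 = -4
  a_4 = -1·-4 + -1·-1 = 5
  a_5 = -1·5 + -1·-4 = -1
  a_6 = -1·-1 + -1·5 = -4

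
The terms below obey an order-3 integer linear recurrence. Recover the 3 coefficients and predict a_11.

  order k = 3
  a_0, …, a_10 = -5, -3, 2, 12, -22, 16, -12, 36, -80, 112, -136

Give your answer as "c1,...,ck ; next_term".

  a_3 = -2·2 + -2·-3 + -2·-5 = 12
  a_4 = -2·12 + -2·2 + -2·-3 = -22
  a_5 = -2·-22 + -2·12 + -2·2 = 16
  a_6 = -2·16 + -2·-22 + -2·12 = -12
  a_7 = -2·-12 + -2·16 + -2·-22 = 36
  a_8 = -2·36 + -2·-12 + -2·16 = -80
  a_9 = -2·-80 + -2·36 + -2·-12 = 112
  a_10 = -2·112 + -2·-80 + -2·36 = -136
  a_11 = -2·-136 + -2·112 + -2·-80 = 208

-2,-2,-2 ; 208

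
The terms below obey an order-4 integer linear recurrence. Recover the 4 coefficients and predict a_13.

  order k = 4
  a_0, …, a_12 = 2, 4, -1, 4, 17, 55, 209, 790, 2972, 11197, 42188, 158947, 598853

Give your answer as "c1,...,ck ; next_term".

  a_4 = 4·4 + -1·-1 + 1·4 + -2·2 = 17
  a_5 = 4·17 + -1·4 + 1·-1 + -2·4 = 55
  a_6 = 4·55 + -1·17 + 1·4 + -2·-1 = 209
  a_7 = 4·209 + -1·55 + 1·17 + -2·4 = 790
  a_8 = 4·790 + -1·209 + 1·55 + -2·17 = 2972
  a_9 = 4·2972 + -1·790 + 1·209 + -2·55 = 11197
  a_10 = 4·11197 + -1·2972 + 1·790 + -2·209 = 42188
  a_11 = 4·42188 + -1·11197 + 1·2972 + -2·790 = 158947
  a_12 = 4·158947 + -1·42188 + 1·11197 + -2·2972 = 598853
  a_13 = 4·598853 + -1·158947 + 1·42188 + -2·11197 = 2256259

4,-1,1,-2 ; 2256259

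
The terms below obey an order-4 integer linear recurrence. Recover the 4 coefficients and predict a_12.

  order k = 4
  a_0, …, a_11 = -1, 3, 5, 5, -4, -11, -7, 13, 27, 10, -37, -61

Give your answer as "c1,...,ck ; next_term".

  a_4 = 1·5 + -1·5 + -1·3 + 1·-1 = -4
  a_5 = 1·-4 + -1·5 + -1·5 + 1·3 = -11
  a_6 = 1·-11 + -1·-4 + -1·5 + 1·5 = -7
  a_7 = 1·-7 + -1·-11 + -1·-4 + 1·5 = 13
  a_8 = 1·13 + -1·-7 + -1·-11 + 1·-4 = 27
  a_9 = 1·27 + -1·13 + -1·-7 + 1·-11 = 10
  a_10 = 1·10 + -1·27 + -1·13 + 1·-7 = -37
  a_11 = 1·-37 + -1·10 + -1·27 + 1·13 = -61
  a_12 = 1·-61 + -1·-37 + -1·10 + 1·27 = -7

1,-1,-1,1 ; -7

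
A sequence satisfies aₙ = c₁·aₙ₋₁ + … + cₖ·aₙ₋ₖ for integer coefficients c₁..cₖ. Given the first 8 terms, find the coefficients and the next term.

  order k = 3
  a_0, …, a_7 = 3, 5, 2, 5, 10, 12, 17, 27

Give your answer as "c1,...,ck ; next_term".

1,0,1 ; 39

  a_3 = 1·2 + 0·5 + 1·3 = 5
  a_4 = 1·5 + 0·2 + 1·5 = 10
  a_5 = 1·10 + 0·5 + 1·2 = 12
  a_6 = 1·12 + 0·10 + 1·5 = 17
  a_7 = 1·17 + 0·12 + 1·10 = 27
  a_8 = 1·27 + 0·17 + 1·12 = 39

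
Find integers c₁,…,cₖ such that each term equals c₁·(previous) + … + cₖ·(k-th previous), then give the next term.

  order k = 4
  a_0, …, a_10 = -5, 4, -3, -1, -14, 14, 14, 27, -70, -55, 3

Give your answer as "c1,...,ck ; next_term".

  a_4 = 0·-1 + -1·-3 + -3·4 + 1·-5 = -14
  a_5 = 0·-14 + -1·-1 + -3·-3 + 1·4 = 14
  a_6 = 0·14 + -1·-14 + -3·-1 + 1·-3 = 14
  a_7 = 0·14 + -1·14 + -3·-14 + 1·-1 = 27
  a_8 = 0·27 + -1·14 + -3·14 + 1·-14 = -70
  a_9 = 0·-70 + -1·27 + -3·14 + 1·14 = -55
  a_10 = 0·-55 + -1·-70 + -3·27 + 1·14 = 3
  a_11 = 0·3 + -1·-55 + -3·-70 + 1·27 = 292

0,-1,-3,1 ; 292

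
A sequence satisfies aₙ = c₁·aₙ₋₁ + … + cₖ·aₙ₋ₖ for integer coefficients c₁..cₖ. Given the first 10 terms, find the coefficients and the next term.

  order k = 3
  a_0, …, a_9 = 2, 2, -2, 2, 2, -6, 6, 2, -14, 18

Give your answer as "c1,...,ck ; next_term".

-1,-1,1 ; -2

  a_3 = -1·-2 + -1·2 + 1·2 = 2
  a_4 = -1·2 + -1·-2 + 1·2 = 2
  a_5 = -1·2 + -1·2 + 1·-2 = -6
  a_6 = -1·-6 + -1·2 + 1·2 = 6
  a_7 = -1·6 + -1·-6 + 1·2 = 2
  a_8 = -1·2 + -1·6 + 1·-6 = -14
  a_9 = -1·-14 + -1·2 + 1·6 = 18
  a_10 = -1·18 + -1·-14 + 1·2 = -2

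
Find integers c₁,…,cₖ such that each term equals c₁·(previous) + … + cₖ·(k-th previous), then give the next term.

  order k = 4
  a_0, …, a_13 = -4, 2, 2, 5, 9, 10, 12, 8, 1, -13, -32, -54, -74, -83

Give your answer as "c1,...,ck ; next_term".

  a_4 = 1·5 + 1·2 + -1·2 + -1·-4 = 9
  a_5 = 1·9 + 1·5 + -1·2 + -1·2 = 10
  a_6 = 1·10 + 1·9 + -1·5 + -1·2 = 12
  a_7 = 1·12 + 1·10 + -1·9 + -1·5 = 8
  a_8 = 1·8 + 1·12 + -1·10 + -1·9 = 1
  a_9 = 1·1 + 1·8 + -1·12 + -1·10 = -13
  a_10 = 1·-13 + 1·1 + -1·8 + -1·12 = -32
  a_11 = 1·-32 + 1·-13 + -1·1 + -1·8 = -54
  a_12 = 1·-54 + 1·-32 + -1·-13 + -1·1 = -74
  a_13 = 1·-74 + 1·-54 + -1·-32 + -1·-13 = -83
  a_14 = 1·-83 + 1·-74 + -1·-54 + -1·-32 = -71

1,1,-1,-1 ; -71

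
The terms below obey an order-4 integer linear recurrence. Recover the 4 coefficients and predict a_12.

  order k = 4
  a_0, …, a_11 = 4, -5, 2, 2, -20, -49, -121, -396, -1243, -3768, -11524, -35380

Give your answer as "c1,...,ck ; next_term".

  a_4 = 3·2 + -1·2 + 4·-5 + -1·4 = -20
  a_5 = 3·-20 + -1·2 + 4·2 + -1·-5 = -49
  a_6 = 3·-49 + -1·-20 + 4·2 + -1·2 = -121
  a_7 = 3·-121 + -1·-49 + 4·-20 + -1·2 = -396
  a_8 = 3·-396 + -1·-121 + 4·-49 + -1·-20 = -1243
  a_9 = 3·-1243 + -1·-396 + 4·-121 + -1·-49 = -3768
  a_10 = 3·-3768 + -1·-1243 + 4·-396 + -1·-121 = -11524
  a_11 = 3·-11524 + -1·-3768 + 4·-1243 + -1·-396 = -35380
  a_12 = 3·-35380 + -1·-11524 + 4·-3768 + -1·-1243 = -108445

3,-1,4,-1 ; -108445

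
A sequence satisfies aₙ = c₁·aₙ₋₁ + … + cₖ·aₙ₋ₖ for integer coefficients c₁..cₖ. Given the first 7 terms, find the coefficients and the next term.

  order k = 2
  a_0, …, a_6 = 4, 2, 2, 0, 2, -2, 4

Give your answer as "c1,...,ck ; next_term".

  a_2 = -1·2 + 1·4 = 2
  a_3 = -1·2 + 1·2 = 0
  a_4 = -1·0 + 1·2 = 2
  a_5 = -1·2 + 1·0 = -2
  a_6 = -1·-2 + 1·2 = 4
  a_7 = -1·4 + 1·-2 = -6

-1,1 ; -6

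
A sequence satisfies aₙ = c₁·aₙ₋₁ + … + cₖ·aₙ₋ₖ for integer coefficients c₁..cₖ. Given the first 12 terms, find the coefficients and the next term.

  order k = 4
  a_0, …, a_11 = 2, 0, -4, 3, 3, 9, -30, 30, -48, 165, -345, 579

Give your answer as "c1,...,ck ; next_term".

  a_4 = -1·3 + 0·-4 + -3·0 + 3·2 = 3
  a_5 = -1·3 + 0·3 + -3·-4 + 3·0 = 9
  a_6 = -1·9 + 0·3 + -3·3 + 3·-4 = -30
  a_7 = -1·-30 + 0·9 + -3·3 + 3·3 = 30
  a_8 = -1·30 + 0·-30 + -3·9 + 3·3 = -48
  a_9 = -1·-48 + 0·30 + -3·-30 + 3·9 = 165
  a_10 = -1·165 + 0·-48 + -3·30 + 3·-30 = -345
  a_11 = -1·-345 + 0·165 + -3·-48 + 3·30 = 579
  a_12 = -1·579 + 0·-345 + -3·165 + 3·-48 = -1218

-1,0,-3,3 ; -1218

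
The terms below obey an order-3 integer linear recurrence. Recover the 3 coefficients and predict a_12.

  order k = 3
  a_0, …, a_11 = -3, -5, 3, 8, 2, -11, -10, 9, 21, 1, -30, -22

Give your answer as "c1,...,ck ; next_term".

0,-1,-1 ; 29

  a_3 = 0·3 + -1·-5 + -1·-3 = 8
  a_4 = 0·8 + -1·3 + -1·-5 = 2
  a_5 = 0·2 + -1·8 + -1·3 = -11
  a_6 = 0·-11 + -1·2 + -1·8 = -10
  a_7 = 0·-10 + -1·-11 + -1·2 = 9
  a_8 = 0·9 + -1·-10 + -1·-11 = 21
  a_9 = 0·21 + -1·9 + -1·-10 = 1
  a_10 = 0·1 + -1·21 + -1·9 = -30
  a_11 = 0·-30 + -1·1 + -1·21 = -22
  a_12 = 0·-22 + -1·-30 + -1·1 = 29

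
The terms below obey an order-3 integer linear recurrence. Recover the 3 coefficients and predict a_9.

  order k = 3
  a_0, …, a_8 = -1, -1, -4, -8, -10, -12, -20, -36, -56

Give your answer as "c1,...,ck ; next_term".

2,-2,2 ; -80

  a_3 = 2·-4 + -2·-1 + 2·-1 = -8
  a_4 = 2·-8 + -2·-4 + 2·-1 = -10
  a_5 = 2·-10 + -2·-8 + 2·-4 = -12
  a_6 = 2·-12 + -2·-10 + 2·-8 = -20
  a_7 = 2·-20 + -2·-12 + 2·-10 = -36
  a_8 = 2·-36 + -2·-20 + 2·-12 = -56
  a_9 = 2·-56 + -2·-36 + 2·-20 = -80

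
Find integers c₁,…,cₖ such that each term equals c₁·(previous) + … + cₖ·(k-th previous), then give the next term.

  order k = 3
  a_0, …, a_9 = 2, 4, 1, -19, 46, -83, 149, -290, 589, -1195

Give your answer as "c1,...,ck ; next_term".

-3,-3,-2 ; 2398

  a_3 = -3·1 + -3·4 + -2·2 = -19
  a_4 = -3·-19 + -3·1 + -2·4 = 46
  a_5 = -3·46 + -3·-19 + -2·1 = -83
  a_6 = -3·-83 + -3·46 + -2·-19 = 149
  a_7 = -3·149 + -3·-83 + -2·46 = -290
  a_8 = -3·-290 + -3·149 + -2·-83 = 589
  a_9 = -3·589 + -3·-290 + -2·149 = -1195
  a_10 = -3·-1195 + -3·589 + -2·-290 = 2398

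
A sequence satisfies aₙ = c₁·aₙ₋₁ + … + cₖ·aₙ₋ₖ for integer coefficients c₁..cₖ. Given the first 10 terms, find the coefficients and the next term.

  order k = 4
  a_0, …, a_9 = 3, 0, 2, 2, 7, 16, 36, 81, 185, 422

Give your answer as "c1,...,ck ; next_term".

  a_4 = 2·2 + 0·2 + 1·0 + 1·3 = 7
  a_5 = 2·7 + 0·2 + 1·2 + 1·0 = 16
  a_6 = 2·16 + 0·7 + 1·2 + 1·2 = 36
  a_7 = 2·36 + 0·16 + 1·7 + 1·2 = 81
  a_8 = 2·81 + 0·36 + 1·16 + 1·7 = 185
  a_9 = 2·185 + 0·81 + 1·36 + 1·16 = 422
  a_10 = 2·422 + 0·185 + 1·81 + 1·36 = 961

2,0,1,1 ; 961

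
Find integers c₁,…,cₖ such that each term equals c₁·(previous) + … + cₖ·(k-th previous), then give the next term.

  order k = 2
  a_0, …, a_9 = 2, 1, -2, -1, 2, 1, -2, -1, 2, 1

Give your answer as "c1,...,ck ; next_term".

0,-1 ; -2

  a_2 = 0·1 + -1·2 = -2
  a_3 = 0·-2 + -1·1 = -1
  a_4 = 0·-1 + -1·-2 = 2
  a_5 = 0·2 + -1·-1 = 1
  a_6 = 0·1 + -1·2 = -2
  a_7 = 0·-2 + -1·1 = -1
  a_8 = 0·-1 + -1·-2 = 2
  a_9 = 0·2 + -1·-1 = 1
  a_10 = 0·1 + -1·2 = -2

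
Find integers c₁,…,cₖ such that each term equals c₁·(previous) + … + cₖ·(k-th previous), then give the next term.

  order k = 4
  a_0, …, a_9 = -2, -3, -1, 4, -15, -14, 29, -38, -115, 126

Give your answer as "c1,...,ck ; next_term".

0,-1,4,2 ; 21

  a_4 = 0·4 + -1·-1 + 4·-3 + 2·-2 = -15
  a_5 = 0·-15 + -1·4 + 4·-1 + 2·-3 = -14
  a_6 = 0·-14 + -1·-15 + 4·4 + 2·-1 = 29
  a_7 = 0·29 + -1·-14 + 4·-15 + 2·4 = -38
  a_8 = 0·-38 + -1·29 + 4·-14 + 2·-15 = -115
  a_9 = 0·-115 + -1·-38 + 4·29 + 2·-14 = 126
  a_10 = 0·126 + -1·-115 + 4·-38 + 2·29 = 21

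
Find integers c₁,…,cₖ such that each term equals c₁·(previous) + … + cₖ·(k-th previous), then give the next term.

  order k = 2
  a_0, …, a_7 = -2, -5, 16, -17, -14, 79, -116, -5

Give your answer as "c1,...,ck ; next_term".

  a_2 = -2·-5 + -3·-2 = 16
  a_3 = -2·16 + -3·-5 = -17
  a_4 = -2·-17 + -3·16 = -14
  a_5 = -2·-14 + -3·-17 = 79
  a_6 = -2·79 + -3·-14 = -116
  a_7 = -2·-116 + -3·79 = -5
  a_8 = -2·-5 + -3·-116 = 358

-2,-3 ; 358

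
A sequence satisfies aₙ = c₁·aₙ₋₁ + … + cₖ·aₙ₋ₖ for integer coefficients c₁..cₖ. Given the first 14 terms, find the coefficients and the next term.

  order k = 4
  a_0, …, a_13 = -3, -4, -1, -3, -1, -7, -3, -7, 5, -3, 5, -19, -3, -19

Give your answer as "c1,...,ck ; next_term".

1,0,-2,2 ; 29

  a_4 = 1·-3 + 0·-1 + -2·-4 + 2·-3 = -1
  a_5 = 1·-1 + 0·-3 + -2·-1 + 2·-4 = -7
  a_6 = 1·-7 + 0·-1 + -2·-3 + 2·-1 = -3
  a_7 = 1·-3 + 0·-7 + -2·-1 + 2·-3 = -7
  a_8 = 1·-7 + 0·-3 + -2·-7 + 2·-1 = 5
  a_9 = 1·5 + 0·-7 + -2·-3 + 2·-7 = -3
  a_10 = 1·-3 + 0·5 + -2·-7 + 2·-3 = 5
  a_11 = 1·5 + 0·-3 + -2·5 + 2·-7 = -19
  a_12 = 1·-19 + 0·5 + -2·-3 + 2·5 = -3
  a_13 = 1·-3 + 0·-19 + -2·5 + 2·-3 = -19
  a_14 = 1·-19 + 0·-3 + -2·-19 + 2·5 = 29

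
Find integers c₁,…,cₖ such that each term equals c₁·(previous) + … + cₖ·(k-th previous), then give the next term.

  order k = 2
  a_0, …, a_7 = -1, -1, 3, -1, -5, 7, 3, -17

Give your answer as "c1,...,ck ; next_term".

-1,-2 ; 11

  a_2 = -1·-1 + -2·-1 = 3
  a_3 = -1·3 + -2·-1 = -1
  a_4 = -1·-1 + -2·3 = -5
  a_5 = -1·-5 + -2·-1 = 7
  a_6 = -1·7 + -2·-5 = 3
  a_7 = -1·3 + -2·7 = -17
  a_8 = -1·-17 + -2·3 = 11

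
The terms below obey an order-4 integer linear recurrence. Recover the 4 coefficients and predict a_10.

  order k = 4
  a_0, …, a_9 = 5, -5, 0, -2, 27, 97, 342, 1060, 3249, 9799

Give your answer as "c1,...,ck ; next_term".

  a_4 = 4·-2 + -2·0 + -4·-5 + 3·5 = 27
  a_5 = 4·27 + -2·-2 + -4·0 + 3·-5 = 97
  a_6 = 4·97 + -2·27 + -4·-2 + 3·0 = 342
  a_7 = 4·342 + -2·97 + -4·27 + 3·-2 = 1060
  a_8 = 4·1060 + -2·342 + -4·97 + 3·27 = 3249
  a_9 = 4·3249 + -2·1060 + -4·342 + 3·97 = 9799
  a_10 = 4·9799 + -2·3249 + -4·1060 + 3·342 = 29484

4,-2,-4,3 ; 29484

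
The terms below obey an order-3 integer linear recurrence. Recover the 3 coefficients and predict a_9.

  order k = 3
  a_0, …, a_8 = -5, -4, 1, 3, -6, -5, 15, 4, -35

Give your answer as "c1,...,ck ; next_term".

0,-2,1 ; 7

  a_3 = 0·1 + -2·-4 + 1·-5 = 3
  a_4 = 0·3 + -2·1 + 1·-4 = -6
  a_5 = 0·-6 + -2·3 + 1·1 = -5
  a_6 = 0·-5 + -2·-6 + 1·3 = 15
  a_7 = 0·15 + -2·-5 + 1·-6 = 4
  a_8 = 0·4 + -2·15 + 1·-5 = -35
  a_9 = 0·-35 + -2·4 + 1·15 = 7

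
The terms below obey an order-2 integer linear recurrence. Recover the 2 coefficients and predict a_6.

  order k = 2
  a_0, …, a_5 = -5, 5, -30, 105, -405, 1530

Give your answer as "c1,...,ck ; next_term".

  a_2 = -3·5 + 3·-5 = -30
  a_3 = -3·-30 + 3·5 = 105
  a_4 = -3·105 + 3·-30 = -405
  a_5 = -3·-405 + 3·105 = 1530
  a_6 = -3·1530 + 3·-405 = -5805

-3,3 ; -5805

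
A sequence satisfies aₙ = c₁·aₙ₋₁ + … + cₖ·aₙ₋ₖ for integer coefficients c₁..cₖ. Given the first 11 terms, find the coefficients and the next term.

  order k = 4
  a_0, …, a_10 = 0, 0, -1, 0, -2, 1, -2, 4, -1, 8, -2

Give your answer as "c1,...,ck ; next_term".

  a_4 = 0·0 + 2·-1 + -1·0 + -2·0 = -2
  a_5 = 0·-2 + 2·0 + -1·-1 + -2·0 = 1
  a_6 = 0·1 + 2·-2 + -1·0 + -2·-1 = -2
  a_7 = 0·-2 + 2·1 + -1·-2 + -2·0 = 4
  a_8 = 0·4 + 2·-2 + -1·1 + -2·-2 = -1
  a_9 = 0·-1 + 2·4 + -1·-2 + -2·1 = 8
  a_10 = 0·8 + 2·-1 + -1·4 + -2·-2 = -2
  a_11 = 0·-2 + 2·8 + -1·-1 + -2·4 = 9

0,2,-1,-2 ; 9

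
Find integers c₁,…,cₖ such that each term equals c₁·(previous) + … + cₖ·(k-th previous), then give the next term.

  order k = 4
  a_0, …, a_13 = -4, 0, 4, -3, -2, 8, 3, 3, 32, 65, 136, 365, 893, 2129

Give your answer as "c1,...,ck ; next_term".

  a_4 = 2·-3 + 0·4 + 3·0 + -1·-4 = -2
  a_5 = 2·-2 + 0·-3 + 3·4 + -1·0 = 8
  a_6 = 2·8 + 0·-2 + 3·-3 + -1·4 = 3
  a_7 = 2·3 + 0·8 + 3·-2 + -1·-3 = 3
  a_8 = 2·3 + 0·3 + 3·8 + -1·-2 = 32
  a_9 = 2·32 + 0·3 + 3·3 + -1·8 = 65
  a_10 = 2·65 + 0·32 + 3·3 + -1·3 = 136
  a_11 = 2·136 + 0·65 + 3·32 + -1·3 = 365
  a_12 = 2·365 + 0·136 + 3·65 + -1·32 = 893
  a_13 = 2·893 + 0·365 + 3·136 + -1·65 = 2129
  a_14 = 2·2129 + 0·893 + 3·365 + -1·136 = 5217

2,0,3,-1 ; 5217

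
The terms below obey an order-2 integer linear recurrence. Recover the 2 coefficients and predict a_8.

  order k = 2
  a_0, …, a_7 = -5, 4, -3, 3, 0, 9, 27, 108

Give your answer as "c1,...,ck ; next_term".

3,3 ; 405

  a_2 = 3·4 + 3·-5 = -3
  a_3 = 3·-3 + 3·4 = 3
  a_4 = 3·3 + 3·-3 = 0
  a_5 = 3·0 + 3·3 = 9
  a_6 = 3·9 + 3·0 = 27
  a_7 = 3·27 + 3·9 = 108
  a_8 = 3·108 + 3·27 = 405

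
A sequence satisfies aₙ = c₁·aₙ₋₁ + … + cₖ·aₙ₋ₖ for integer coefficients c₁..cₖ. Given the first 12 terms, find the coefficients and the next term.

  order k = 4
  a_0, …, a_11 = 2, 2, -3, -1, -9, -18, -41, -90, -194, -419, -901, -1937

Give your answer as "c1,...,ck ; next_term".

  a_4 = 2·-1 + 1·-3 + -1·2 + -1·2 = -9
  a_5 = 2·-9 + 1·-1 + -1·-3 + -1·2 = -18
  a_6 = 2·-18 + 1·-9 + -1·-1 + -1·-3 = -41
  a_7 = 2·-41 + 1·-18 + -1·-9 + -1·-1 = -90
  a_8 = 2·-90 + 1·-41 + -1·-18 + -1·-9 = -194
  a_9 = 2·-194 + 1·-90 + -1·-41 + -1·-18 = -419
  a_10 = 2·-419 + 1·-194 + -1·-90 + -1·-41 = -901
  a_11 = 2·-901 + 1·-419 + -1·-194 + -1·-90 = -1937
  a_12 = 2·-1937 + 1·-901 + -1·-419 + -1·-194 = -4162

2,1,-1,-1 ; -4162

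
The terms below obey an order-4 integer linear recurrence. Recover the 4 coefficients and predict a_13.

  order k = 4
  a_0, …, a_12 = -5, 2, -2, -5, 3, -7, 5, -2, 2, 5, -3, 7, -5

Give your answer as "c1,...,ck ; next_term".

  a_4 = 0·-5 + 1·-2 + 0·2 + -1·-5 = 3
  a_5 = 0·3 + 1·-5 + 0·-2 + -1·2 = -7
  a_6 = 0·-7 + 1·3 + 0·-5 + -1·-2 = 5
  a_7 = 0·5 + 1·-7 + 0·3 + -1·-5 = -2
  a_8 = 0·-2 + 1·5 + 0·-7 + -1·3 = 2
  a_9 = 0·2 + 1·-2 + 0·5 + -1·-7 = 5
  a_10 = 0·5 + 1·2 + 0·-2 + -1·5 = -3
  a_11 = 0·-3 + 1·5 + 0·2 + -1·-2 = 7
  a_12 = 0·7 + 1·-3 + 0·5 + -1·2 = -5
  a_13 = 0·-5 + 1·7 + 0·-3 + -1·5 = 2

0,1,0,-1 ; 2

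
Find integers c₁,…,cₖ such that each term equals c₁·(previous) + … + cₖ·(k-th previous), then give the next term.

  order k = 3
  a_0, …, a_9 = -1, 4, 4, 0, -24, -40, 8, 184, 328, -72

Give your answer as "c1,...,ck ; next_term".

1,-2,-4 ; -1464

  a_3 = 1·4 + -2·4 + -4·-1 = 0
  a_4 = 1·0 + -2·4 + -4·4 = -24
  a_5 = 1·-24 + -2·0 + -4·4 = -40
  a_6 = 1·-40 + -2·-24 + -4·0 = 8
  a_7 = 1·8 + -2·-40 + -4·-24 = 184
  a_8 = 1·184 + -2·8 + -4·-40 = 328
  a_9 = 1·328 + -2·184 + -4·8 = -72
  a_10 = 1·-72 + -2·328 + -4·184 = -1464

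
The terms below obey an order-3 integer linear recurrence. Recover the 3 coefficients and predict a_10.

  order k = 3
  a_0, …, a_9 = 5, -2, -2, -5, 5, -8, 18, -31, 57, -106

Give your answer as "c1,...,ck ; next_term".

-1,1,-1 ; 194

  a_3 = -1·-2 + 1·-2 + -1·5 = -5
  a_4 = -1·-5 + 1·-2 + -1·-2 = 5
  a_5 = -1·5 + 1·-5 + -1·-2 = -8
  a_6 = -1·-8 + 1·5 + -1·-5 = 18
  a_7 = -1·18 + 1·-8 + -1·5 = -31
  a_8 = -1·-31 + 1·18 + -1·-8 = 57
  a_9 = -1·57 + 1·-31 + -1·18 = -106
  a_10 = -1·-106 + 1·57 + -1·-31 = 194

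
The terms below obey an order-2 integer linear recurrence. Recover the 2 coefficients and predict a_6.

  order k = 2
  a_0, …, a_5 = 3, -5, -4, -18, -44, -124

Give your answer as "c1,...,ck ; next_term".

  a_2 = 2·-5 + 2·3 = -4
  a_3 = 2·-4 + 2·-5 = -18
  a_4 = 2·-18 + 2·-4 = -44
  a_5 = 2·-44 + 2·-18 = -124
  a_6 = 2·-124 + 2·-44 = -336

2,2 ; -336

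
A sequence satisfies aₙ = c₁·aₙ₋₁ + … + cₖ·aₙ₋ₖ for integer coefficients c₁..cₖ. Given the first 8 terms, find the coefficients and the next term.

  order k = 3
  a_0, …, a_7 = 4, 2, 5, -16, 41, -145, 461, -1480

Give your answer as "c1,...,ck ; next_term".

-2,3,-3 ; 4778

  a_3 = -2·5 + 3·2 + -3·4 = -16
  a_4 = -2·-16 + 3·5 + -3·2 = 41
  a_5 = -2·41 + 3·-16 + -3·5 = -145
  a_6 = -2·-145 + 3·41 + -3·-16 = 461
  a_7 = -2·461 + 3·-145 + -3·41 = -1480
  a_8 = -2·-1480 + 3·461 + -3·-145 = 4778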